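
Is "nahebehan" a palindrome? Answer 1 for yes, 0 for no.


Input: nahebehan
Reversed: nahebehan
  Compare pos 0 ('n') with pos 8 ('n'): match
  Compare pos 1 ('a') with pos 7 ('a'): match
  Compare pos 2 ('h') with pos 6 ('h'): match
  Compare pos 3 ('e') with pos 5 ('e'): match
Result: palindrome

1


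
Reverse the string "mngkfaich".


Input: mngkfaich
Reading characters right to left:
  Position 8: 'h'
  Position 7: 'c'
  Position 6: 'i'
  Position 5: 'a'
  Position 4: 'f'
  Position 3: 'k'
  Position 2: 'g'
  Position 1: 'n'
  Position 0: 'm'
Reversed: hciafkgnm

hciafkgnm


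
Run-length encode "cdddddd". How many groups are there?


Input: cdddddd
Scanning for consecutive runs:
  Group 1: 'c' x 1 (positions 0-0)
  Group 2: 'd' x 6 (positions 1-6)
Total groups: 2

2


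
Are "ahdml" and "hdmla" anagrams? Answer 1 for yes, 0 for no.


Strings: "ahdml", "hdmla"
Sorted first:  adhlm
Sorted second: adhlm
Sorted forms match => anagrams

1


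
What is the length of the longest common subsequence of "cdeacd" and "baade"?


LCS of "cdeacd" and "baade"
DP table:
           b    a    a    d    e
      0    0    0    0    0    0
  c   0    0    0    0    0    0
  d   0    0    0    0    1    1
  e   0    0    0    0    1    2
  a   0    0    1    1    1    2
  c   0    0    1    1    1    2
  d   0    0    1    1    2    2
LCS length = dp[6][5] = 2

2


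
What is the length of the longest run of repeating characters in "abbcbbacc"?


Input: "abbcbbacc"
Scanning for longest run:
  Position 1 ('b'): new char, reset run to 1
  Position 2 ('b'): continues run of 'b', length=2
  Position 3 ('c'): new char, reset run to 1
  Position 4 ('b'): new char, reset run to 1
  Position 5 ('b'): continues run of 'b', length=2
  Position 6 ('a'): new char, reset run to 1
  Position 7 ('c'): new char, reset run to 1
  Position 8 ('c'): continues run of 'c', length=2
Longest run: 'b' with length 2

2


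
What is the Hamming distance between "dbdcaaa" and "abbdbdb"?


Comparing "dbdcaaa" and "abbdbdb" position by position:
  Position 0: 'd' vs 'a' => differ
  Position 1: 'b' vs 'b' => same
  Position 2: 'd' vs 'b' => differ
  Position 3: 'c' vs 'd' => differ
  Position 4: 'a' vs 'b' => differ
  Position 5: 'a' vs 'd' => differ
  Position 6: 'a' vs 'b' => differ
Total differences (Hamming distance): 6

6


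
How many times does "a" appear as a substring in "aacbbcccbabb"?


Searching for "a" in "aacbbcccbabb"
Scanning each position:
  Position 0: "a" => MATCH
  Position 1: "a" => MATCH
  Position 2: "c" => no
  Position 3: "b" => no
  Position 4: "b" => no
  Position 5: "c" => no
  Position 6: "c" => no
  Position 7: "c" => no
  Position 8: "b" => no
  Position 9: "a" => MATCH
  Position 10: "b" => no
  Position 11: "b" => no
Total occurrences: 3

3


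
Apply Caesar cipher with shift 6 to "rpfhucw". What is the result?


Caesar cipher: shift "rpfhucw" by 6
  'r' (pos 17) + 6 = pos 23 = 'x'
  'p' (pos 15) + 6 = pos 21 = 'v'
  'f' (pos 5) + 6 = pos 11 = 'l'
  'h' (pos 7) + 6 = pos 13 = 'n'
  'u' (pos 20) + 6 = pos 0 = 'a'
  'c' (pos 2) + 6 = pos 8 = 'i'
  'w' (pos 22) + 6 = pos 2 = 'c'
Result: xvlnaic

xvlnaic


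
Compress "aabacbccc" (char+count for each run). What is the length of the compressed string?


Input: aabacbccc
Runs:
  'a' x 2 => "a2"
  'b' x 1 => "b1"
  'a' x 1 => "a1"
  'c' x 1 => "c1"
  'b' x 1 => "b1"
  'c' x 3 => "c3"
Compressed: "a2b1a1c1b1c3"
Compressed length: 12

12


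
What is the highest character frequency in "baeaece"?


Input: baeaece
Character counts:
  'a': 2
  'b': 1
  'c': 1
  'e': 3
Maximum frequency: 3

3


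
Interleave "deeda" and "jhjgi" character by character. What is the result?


Interleaving "deeda" and "jhjgi":
  Position 0: 'd' from first, 'j' from second => "dj"
  Position 1: 'e' from first, 'h' from second => "eh"
  Position 2: 'e' from first, 'j' from second => "ej"
  Position 3: 'd' from first, 'g' from second => "dg"
  Position 4: 'a' from first, 'i' from second => "ai"
Result: djehejdgai

djehejdgai


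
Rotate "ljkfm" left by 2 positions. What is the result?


Input: "ljkfm", rotate left by 2
First 2 characters: "lj"
Remaining characters: "kfm"
Concatenate remaining + first: "kfm" + "lj" = "kfmlj"

kfmlj


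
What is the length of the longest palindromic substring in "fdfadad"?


Input: "fdfadad"
Checking substrings for palindromes:
  [0:3] "fdf" (len 3) => palindrome
  [3:6] "ada" (len 3) => palindrome
  [4:7] "dad" (len 3) => palindrome
Longest palindromic substring: "fdf" with length 3

3


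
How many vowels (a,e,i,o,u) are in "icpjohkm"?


Input: icpjohkm
Checking each character:
  'i' at position 0: vowel (running total: 1)
  'c' at position 1: consonant
  'p' at position 2: consonant
  'j' at position 3: consonant
  'o' at position 4: vowel (running total: 2)
  'h' at position 5: consonant
  'k' at position 6: consonant
  'm' at position 7: consonant
Total vowels: 2

2


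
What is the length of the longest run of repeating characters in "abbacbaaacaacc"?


Input: "abbacbaaacaacc"
Scanning for longest run:
  Position 1 ('b'): new char, reset run to 1
  Position 2 ('b'): continues run of 'b', length=2
  Position 3 ('a'): new char, reset run to 1
  Position 4 ('c'): new char, reset run to 1
  Position 5 ('b'): new char, reset run to 1
  Position 6 ('a'): new char, reset run to 1
  Position 7 ('a'): continues run of 'a', length=2
  Position 8 ('a'): continues run of 'a', length=3
  Position 9 ('c'): new char, reset run to 1
  Position 10 ('a'): new char, reset run to 1
  Position 11 ('a'): continues run of 'a', length=2
  Position 12 ('c'): new char, reset run to 1
  Position 13 ('c'): continues run of 'c', length=2
Longest run: 'a' with length 3

3


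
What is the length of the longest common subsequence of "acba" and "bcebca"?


LCS of "acba" and "bcebca"
DP table:
           b    c    e    b    c    a
      0    0    0    0    0    0    0
  a   0    0    0    0    0    0    1
  c   0    0    1    1    1    1    1
  b   0    1    1    1    2    2    2
  a   0    1    1    1    2    2    3
LCS length = dp[4][6] = 3

3


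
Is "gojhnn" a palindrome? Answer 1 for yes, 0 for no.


Input: gojhnn
Reversed: nnhjog
  Compare pos 0 ('g') with pos 5 ('n'): MISMATCH
  Compare pos 1 ('o') with pos 4 ('n'): MISMATCH
  Compare pos 2 ('j') with pos 3 ('h'): MISMATCH
Result: not a palindrome

0


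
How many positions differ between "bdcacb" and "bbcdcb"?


Comparing "bdcacb" and "bbcdcb" position by position:
  Position 0: 'b' vs 'b' => same
  Position 1: 'd' vs 'b' => DIFFER
  Position 2: 'c' vs 'c' => same
  Position 3: 'a' vs 'd' => DIFFER
  Position 4: 'c' vs 'c' => same
  Position 5: 'b' vs 'b' => same
Positions that differ: 2

2


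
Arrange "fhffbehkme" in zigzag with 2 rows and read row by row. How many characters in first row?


Zigzag "fhffbehkme" into 2 rows:
Placing characters:
  'f' => row 0
  'h' => row 1
  'f' => row 0
  'f' => row 1
  'b' => row 0
  'e' => row 1
  'h' => row 0
  'k' => row 1
  'm' => row 0
  'e' => row 1
Rows:
  Row 0: "ffbhm"
  Row 1: "hfeke"
First row length: 5

5


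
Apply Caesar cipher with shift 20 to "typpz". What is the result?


Caesar cipher: shift "typpz" by 20
  't' (pos 19) + 20 = pos 13 = 'n'
  'y' (pos 24) + 20 = pos 18 = 's'
  'p' (pos 15) + 20 = pos 9 = 'j'
  'p' (pos 15) + 20 = pos 9 = 'j'
  'z' (pos 25) + 20 = pos 19 = 't'
Result: nsjjt

nsjjt


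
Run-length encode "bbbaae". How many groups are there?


Input: bbbaae
Scanning for consecutive runs:
  Group 1: 'b' x 3 (positions 0-2)
  Group 2: 'a' x 2 (positions 3-4)
  Group 3: 'e' x 1 (positions 5-5)
Total groups: 3

3


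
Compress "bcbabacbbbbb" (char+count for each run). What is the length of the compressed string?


Input: bcbabacbbbbb
Runs:
  'b' x 1 => "b1"
  'c' x 1 => "c1"
  'b' x 1 => "b1"
  'a' x 1 => "a1"
  'b' x 1 => "b1"
  'a' x 1 => "a1"
  'c' x 1 => "c1"
  'b' x 5 => "b5"
Compressed: "b1c1b1a1b1a1c1b5"
Compressed length: 16

16


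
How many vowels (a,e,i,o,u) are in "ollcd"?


Input: ollcd
Checking each character:
  'o' at position 0: vowel (running total: 1)
  'l' at position 1: consonant
  'l' at position 2: consonant
  'c' at position 3: consonant
  'd' at position 4: consonant
Total vowels: 1

1


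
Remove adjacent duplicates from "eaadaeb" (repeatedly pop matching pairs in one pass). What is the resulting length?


Input: eaadaeb
Stack-based adjacent duplicate removal:
  Read 'e': push. Stack: e
  Read 'a': push. Stack: ea
  Read 'a': matches stack top 'a' => pop. Stack: e
  Read 'd': push. Stack: ed
  Read 'a': push. Stack: eda
  Read 'e': push. Stack: edae
  Read 'b': push. Stack: edaeb
Final stack: "edaeb" (length 5)

5


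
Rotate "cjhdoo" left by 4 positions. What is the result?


Input: "cjhdoo", rotate left by 4
First 4 characters: "cjhd"
Remaining characters: "oo"
Concatenate remaining + first: "oo" + "cjhd" = "oocjhd"

oocjhd


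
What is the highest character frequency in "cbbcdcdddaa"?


Input: cbbcdcdddaa
Character counts:
  'a': 2
  'b': 2
  'c': 3
  'd': 4
Maximum frequency: 4

4


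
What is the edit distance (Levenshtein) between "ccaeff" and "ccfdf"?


Computing edit distance: "ccaeff" -> "ccfdf"
DP table:
           c    c    f    d    f
      0    1    2    3    4    5
  c   1    0    1    2    3    4
  c   2    1    0    1    2    3
  a   3    2    1    1    2    3
  e   4    3    2    2    2    3
  f   5    4    3    2    3    2
  f   6    5    4    3    3    3
Edit distance = dp[6][5] = 3

3


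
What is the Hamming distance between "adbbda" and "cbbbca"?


Comparing "adbbda" and "cbbbca" position by position:
  Position 0: 'a' vs 'c' => differ
  Position 1: 'd' vs 'b' => differ
  Position 2: 'b' vs 'b' => same
  Position 3: 'b' vs 'b' => same
  Position 4: 'd' vs 'c' => differ
  Position 5: 'a' vs 'a' => same
Total differences (Hamming distance): 3

3


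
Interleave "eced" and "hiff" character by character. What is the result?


Interleaving "eced" and "hiff":
  Position 0: 'e' from first, 'h' from second => "eh"
  Position 1: 'c' from first, 'i' from second => "ci"
  Position 2: 'e' from first, 'f' from second => "ef"
  Position 3: 'd' from first, 'f' from second => "df"
Result: ehciefdf

ehciefdf


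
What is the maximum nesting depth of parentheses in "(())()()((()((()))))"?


Input: "(())()()((()((()))))"
Tracking depth:
  Position 0 '(': depth becomes 1
  Position 1 '(': depth becomes 2
  Position 2 ')': depth becomes 1
  Position 3 ')': depth becomes 0
  Position 4 '(': depth becomes 1
  Position 5 ')': depth becomes 0
  Position 6 '(': depth becomes 1
  Position 7 ')': depth becomes 0
  Position 8 '(': depth becomes 1
  Position 9 '(': depth becomes 2
  Position 10 '(': depth becomes 3
  Position 11 ')': depth becomes 2
  Position 12 '(': depth becomes 3
  Position 13 '(': depth becomes 4
  Position 14 '(': depth becomes 5
  Position 15 ')': depth becomes 4
  Position 16 ')': depth becomes 3
  Position 17 ')': depth becomes 2
  Position 18 ')': depth becomes 1
  Position 19 ')': depth becomes 0
Maximum depth reached: 5

5


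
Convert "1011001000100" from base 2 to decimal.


Input: "1011001000100" in base 2
Positional expansion:
  Digit '1' (value 1) x 2^12 = 4096
  Digit '0' (value 0) x 2^11 = 0
  Digit '1' (value 1) x 2^10 = 1024
  Digit '1' (value 1) x 2^9 = 512
  Digit '0' (value 0) x 2^8 = 0
  Digit '0' (value 0) x 2^7 = 0
  Digit '1' (value 1) x 2^6 = 64
  Digit '0' (value 0) x 2^5 = 0
  Digit '0' (value 0) x 2^4 = 0
  Digit '0' (value 0) x 2^3 = 0
  Digit '1' (value 1) x 2^2 = 4
  Digit '0' (value 0) x 2^1 = 0
  Digit '0' (value 0) x 2^0 = 0
Sum = 5700

5700


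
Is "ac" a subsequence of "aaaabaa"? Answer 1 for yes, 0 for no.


Check if "ac" is a subsequence of "aaaabaa"
Greedy scan:
  Position 0 ('a'): matches sub[0] = 'a'
  Position 1 ('a'): no match needed
  Position 2 ('a'): no match needed
  Position 3 ('a'): no match needed
  Position 4 ('b'): no match needed
  Position 5 ('a'): no match needed
  Position 6 ('a'): no match needed
Only matched 1/2 characters => not a subsequence

0


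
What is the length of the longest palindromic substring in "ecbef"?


Input: "ecbef"
Checking substrings for palindromes:
  No multi-char palindromic substrings found
Longest palindromic substring: "e" with length 1

1


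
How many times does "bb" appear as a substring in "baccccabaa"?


Searching for "bb" in "baccccabaa"
Scanning each position:
  Position 0: "ba" => no
  Position 1: "ac" => no
  Position 2: "cc" => no
  Position 3: "cc" => no
  Position 4: "cc" => no
  Position 5: "ca" => no
  Position 6: "ab" => no
  Position 7: "ba" => no
  Position 8: "aa" => no
Total occurrences: 0

0


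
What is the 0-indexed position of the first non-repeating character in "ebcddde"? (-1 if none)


Input: ebcddde
Character frequencies:
  'b': 1
  'c': 1
  'd': 3
  'e': 2
Scanning left to right for freq == 1:
  Position 0 ('e'): freq=2, skip
  Position 1 ('b'): unique! => answer = 1

1


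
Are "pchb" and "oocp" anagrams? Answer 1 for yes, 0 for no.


Strings: "pchb", "oocp"
Sorted first:  bchp
Sorted second: coop
Differ at position 0: 'b' vs 'c' => not anagrams

0


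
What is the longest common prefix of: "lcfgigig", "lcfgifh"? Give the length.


Words: lcfgigig, lcfgifh
  Position 0: all 'l' => match
  Position 1: all 'c' => match
  Position 2: all 'f' => match
  Position 3: all 'g' => match
  Position 4: all 'i' => match
  Position 5: ('g', 'f') => mismatch, stop
LCP = "lcfgi" (length 5)

5


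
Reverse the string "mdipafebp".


Input: mdipafebp
Reading characters right to left:
  Position 8: 'p'
  Position 7: 'b'
  Position 6: 'e'
  Position 5: 'f'
  Position 4: 'a'
  Position 3: 'p'
  Position 2: 'i'
  Position 1: 'd'
  Position 0: 'm'
Reversed: pbefapidm

pbefapidm


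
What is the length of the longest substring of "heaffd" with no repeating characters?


Input: "heaffd"
Sliding window (track last position of each char):
  Position 0 ('h'): window [0,0] length 1 -- new best
  Position 1 ('e'): window [0,1] length 2 -- new best
  Position 2 ('a'): window [0,2] length 3 -- new best
  Position 3 ('f'): window [0,3] length 4 -- new best
  Position 4 ('f'): repeat (last at 3), move window start to 4
  Position 4 ('f'): window [4,4] length 1
  Position 5 ('d'): window [4,5] length 2
Longest substring with no repeats: "heaf" with length 4

4


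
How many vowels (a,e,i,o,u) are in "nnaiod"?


Input: nnaiod
Checking each character:
  'n' at position 0: consonant
  'n' at position 1: consonant
  'a' at position 2: vowel (running total: 1)
  'i' at position 3: vowel (running total: 2)
  'o' at position 4: vowel (running total: 3)
  'd' at position 5: consonant
Total vowels: 3

3


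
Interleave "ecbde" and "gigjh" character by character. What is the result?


Interleaving "ecbde" and "gigjh":
  Position 0: 'e' from first, 'g' from second => "eg"
  Position 1: 'c' from first, 'i' from second => "ci"
  Position 2: 'b' from first, 'g' from second => "bg"
  Position 3: 'd' from first, 'j' from second => "dj"
  Position 4: 'e' from first, 'h' from second => "eh"
Result: egcibgdjeh

egcibgdjeh


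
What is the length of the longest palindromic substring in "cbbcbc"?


Input: "cbbcbc"
Checking substrings for palindromes:
  [0:4] "cbbc" (len 4) => palindrome
  [2:5] "bcb" (len 3) => palindrome
  [3:6] "cbc" (len 3) => palindrome
  [1:3] "bb" (len 2) => palindrome
Longest palindromic substring: "cbbc" with length 4

4


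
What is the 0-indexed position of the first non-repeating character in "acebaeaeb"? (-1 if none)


Input: acebaeaeb
Character frequencies:
  'a': 3
  'b': 2
  'c': 1
  'e': 3
Scanning left to right for freq == 1:
  Position 0 ('a'): freq=3, skip
  Position 1 ('c'): unique! => answer = 1

1


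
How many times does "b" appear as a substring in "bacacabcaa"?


Searching for "b" in "bacacabcaa"
Scanning each position:
  Position 0: "b" => MATCH
  Position 1: "a" => no
  Position 2: "c" => no
  Position 3: "a" => no
  Position 4: "c" => no
  Position 5: "a" => no
  Position 6: "b" => MATCH
  Position 7: "c" => no
  Position 8: "a" => no
  Position 9: "a" => no
Total occurrences: 2

2


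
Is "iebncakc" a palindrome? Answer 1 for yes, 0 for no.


Input: iebncakc
Reversed: ckacnbei
  Compare pos 0 ('i') with pos 7 ('c'): MISMATCH
  Compare pos 1 ('e') with pos 6 ('k'): MISMATCH
  Compare pos 2 ('b') with pos 5 ('a'): MISMATCH
  Compare pos 3 ('n') with pos 4 ('c'): MISMATCH
Result: not a palindrome

0


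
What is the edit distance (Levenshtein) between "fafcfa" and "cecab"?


Computing edit distance: "fafcfa" -> "cecab"
DP table:
           c    e    c    a    b
      0    1    2    3    4    5
  f   1    1    2    3    4    5
  a   2    2    2    3    3    4
  f   3    3    3    3    4    4
  c   4    3    4    3    4    5
  f   5    4    4    4    4    5
  a   6    5    5    5    4    5
Edit distance = dp[6][5] = 5

5


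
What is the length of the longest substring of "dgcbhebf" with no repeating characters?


Input: "dgcbhebf"
Sliding window (track last position of each char):
  Position 0 ('d'): window [0,0] length 1 -- new best
  Position 1 ('g'): window [0,1] length 2 -- new best
  Position 2 ('c'): window [0,2] length 3 -- new best
  Position 3 ('b'): window [0,3] length 4 -- new best
  Position 4 ('h'): window [0,4] length 5 -- new best
  Position 5 ('e'): window [0,5] length 6 -- new best
  Position 6 ('b'): repeat (last at 3), move window start to 4
  Position 6 ('b'): window [4,6] length 3
  Position 7 ('f'): window [4,7] length 4
Longest substring with no repeats: "dgcbhe" with length 6

6


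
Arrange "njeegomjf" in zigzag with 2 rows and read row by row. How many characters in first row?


Zigzag "njeegomjf" into 2 rows:
Placing characters:
  'n' => row 0
  'j' => row 1
  'e' => row 0
  'e' => row 1
  'g' => row 0
  'o' => row 1
  'm' => row 0
  'j' => row 1
  'f' => row 0
Rows:
  Row 0: "negmf"
  Row 1: "jeoj"
First row length: 5

5


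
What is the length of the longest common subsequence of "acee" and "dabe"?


LCS of "acee" and "dabe"
DP table:
           d    a    b    e
      0    0    0    0    0
  a   0    0    1    1    1
  c   0    0    1    1    1
  e   0    0    1    1    2
  e   0    0    1    1    2
LCS length = dp[4][4] = 2

2


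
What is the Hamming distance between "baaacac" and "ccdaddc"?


Comparing "baaacac" and "ccdaddc" position by position:
  Position 0: 'b' vs 'c' => differ
  Position 1: 'a' vs 'c' => differ
  Position 2: 'a' vs 'd' => differ
  Position 3: 'a' vs 'a' => same
  Position 4: 'c' vs 'd' => differ
  Position 5: 'a' vs 'd' => differ
  Position 6: 'c' vs 'c' => same
Total differences (Hamming distance): 5

5


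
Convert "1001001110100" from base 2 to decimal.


Input: "1001001110100" in base 2
Positional expansion:
  Digit '1' (value 1) x 2^12 = 4096
  Digit '0' (value 0) x 2^11 = 0
  Digit '0' (value 0) x 2^10 = 0
  Digit '1' (value 1) x 2^9 = 512
  Digit '0' (value 0) x 2^8 = 0
  Digit '0' (value 0) x 2^7 = 0
  Digit '1' (value 1) x 2^6 = 64
  Digit '1' (value 1) x 2^5 = 32
  Digit '1' (value 1) x 2^4 = 16
  Digit '0' (value 0) x 2^3 = 0
  Digit '1' (value 1) x 2^2 = 4
  Digit '0' (value 0) x 2^1 = 0
  Digit '0' (value 0) x 2^0 = 0
Sum = 4724

4724


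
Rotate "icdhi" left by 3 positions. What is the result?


Input: "icdhi", rotate left by 3
First 3 characters: "icd"
Remaining characters: "hi"
Concatenate remaining + first: "hi" + "icd" = "hiicd"

hiicd


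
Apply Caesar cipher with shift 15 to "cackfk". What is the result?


Caesar cipher: shift "cackfk" by 15
  'c' (pos 2) + 15 = pos 17 = 'r'
  'a' (pos 0) + 15 = pos 15 = 'p'
  'c' (pos 2) + 15 = pos 17 = 'r'
  'k' (pos 10) + 15 = pos 25 = 'z'
  'f' (pos 5) + 15 = pos 20 = 'u'
  'k' (pos 10) + 15 = pos 25 = 'z'
Result: rprzuz

rprzuz


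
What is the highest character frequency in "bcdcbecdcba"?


Input: bcdcbecdcba
Character counts:
  'a': 1
  'b': 3
  'c': 4
  'd': 2
  'e': 1
Maximum frequency: 4

4


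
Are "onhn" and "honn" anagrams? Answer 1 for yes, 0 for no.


Strings: "onhn", "honn"
Sorted first:  hnno
Sorted second: hnno
Sorted forms match => anagrams

1


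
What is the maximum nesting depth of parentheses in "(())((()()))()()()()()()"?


Input: "(())((()()))()()()()()()"
Tracking depth:
  Position 0 '(': depth becomes 1
  Position 1 '(': depth becomes 2
  Position 2 ')': depth becomes 1
  Position 3 ')': depth becomes 0
  Position 4 '(': depth becomes 1
  Position 5 '(': depth becomes 2
  Position 6 '(': depth becomes 3
  Position 7 ')': depth becomes 2
  Position 8 '(': depth becomes 3
  Position 9 ')': depth becomes 2
  Position 10 ')': depth becomes 1
  Position 11 ')': depth becomes 0
  Position 12 '(': depth becomes 1
  Position 13 ')': depth becomes 0
  Position 14 '(': depth becomes 1
  Position 15 ')': depth becomes 0
  Position 16 '(': depth becomes 1
  Position 17 ')': depth becomes 0
  Position 18 '(': depth becomes 1
  Position 19 ')': depth becomes 0
  Position 20 '(': depth becomes 1
  Position 21 ')': depth becomes 0
  Position 22 '(': depth becomes 1
  Position 23 ')': depth becomes 0
Maximum depth reached: 3

3


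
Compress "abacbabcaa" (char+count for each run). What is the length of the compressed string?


Input: abacbabcaa
Runs:
  'a' x 1 => "a1"
  'b' x 1 => "b1"
  'a' x 1 => "a1"
  'c' x 1 => "c1"
  'b' x 1 => "b1"
  'a' x 1 => "a1"
  'b' x 1 => "b1"
  'c' x 1 => "c1"
  'a' x 2 => "a2"
Compressed: "a1b1a1c1b1a1b1c1a2"
Compressed length: 18

18


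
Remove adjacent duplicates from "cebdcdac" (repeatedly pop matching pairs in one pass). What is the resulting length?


Input: cebdcdac
Stack-based adjacent duplicate removal:
  Read 'c': push. Stack: c
  Read 'e': push. Stack: ce
  Read 'b': push. Stack: ceb
  Read 'd': push. Stack: cebd
  Read 'c': push. Stack: cebdc
  Read 'd': push. Stack: cebdcd
  Read 'a': push. Stack: cebdcda
  Read 'c': push. Stack: cebdcdac
Final stack: "cebdcdac" (length 8)

8


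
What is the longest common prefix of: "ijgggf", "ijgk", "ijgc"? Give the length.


Words: ijgggf, ijgk, ijgc
  Position 0: all 'i' => match
  Position 1: all 'j' => match
  Position 2: all 'g' => match
  Position 3: ('g', 'k', 'c') => mismatch, stop
LCP = "ijg" (length 3)

3


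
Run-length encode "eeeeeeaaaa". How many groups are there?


Input: eeeeeeaaaa
Scanning for consecutive runs:
  Group 1: 'e' x 6 (positions 0-5)
  Group 2: 'a' x 4 (positions 6-9)
Total groups: 2

2


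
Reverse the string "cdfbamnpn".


Input: cdfbamnpn
Reading characters right to left:
  Position 8: 'n'
  Position 7: 'p'
  Position 6: 'n'
  Position 5: 'm'
  Position 4: 'a'
  Position 3: 'b'
  Position 2: 'f'
  Position 1: 'd'
  Position 0: 'c'
Reversed: npnmabfdc

npnmabfdc


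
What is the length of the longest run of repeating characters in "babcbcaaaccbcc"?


Input: "babcbcaaaccbcc"
Scanning for longest run:
  Position 1 ('a'): new char, reset run to 1
  Position 2 ('b'): new char, reset run to 1
  Position 3 ('c'): new char, reset run to 1
  Position 4 ('b'): new char, reset run to 1
  Position 5 ('c'): new char, reset run to 1
  Position 6 ('a'): new char, reset run to 1
  Position 7 ('a'): continues run of 'a', length=2
  Position 8 ('a'): continues run of 'a', length=3
  Position 9 ('c'): new char, reset run to 1
  Position 10 ('c'): continues run of 'c', length=2
  Position 11 ('b'): new char, reset run to 1
  Position 12 ('c'): new char, reset run to 1
  Position 13 ('c'): continues run of 'c', length=2
Longest run: 'a' with length 3

3


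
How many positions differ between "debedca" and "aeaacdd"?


Comparing "debedca" and "aeaacdd" position by position:
  Position 0: 'd' vs 'a' => DIFFER
  Position 1: 'e' vs 'e' => same
  Position 2: 'b' vs 'a' => DIFFER
  Position 3: 'e' vs 'a' => DIFFER
  Position 4: 'd' vs 'c' => DIFFER
  Position 5: 'c' vs 'd' => DIFFER
  Position 6: 'a' vs 'd' => DIFFER
Positions that differ: 6

6


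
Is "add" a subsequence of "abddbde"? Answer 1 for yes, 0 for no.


Check if "add" is a subsequence of "abddbde"
Greedy scan:
  Position 0 ('a'): matches sub[0] = 'a'
  Position 1 ('b'): no match needed
  Position 2 ('d'): matches sub[1] = 'd'
  Position 3 ('d'): matches sub[2] = 'd'
  Position 4 ('b'): no match needed
  Position 5 ('d'): no match needed
  Position 6 ('e'): no match needed
All 3 characters matched => is a subsequence

1


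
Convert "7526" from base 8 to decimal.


Input: "7526" in base 8
Positional expansion:
  Digit '7' (value 7) x 8^3 = 3584
  Digit '5' (value 5) x 8^2 = 320
  Digit '2' (value 2) x 8^1 = 16
  Digit '6' (value 6) x 8^0 = 6
Sum = 3926

3926


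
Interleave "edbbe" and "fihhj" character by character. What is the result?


Interleaving "edbbe" and "fihhj":
  Position 0: 'e' from first, 'f' from second => "ef"
  Position 1: 'd' from first, 'i' from second => "di"
  Position 2: 'b' from first, 'h' from second => "bh"
  Position 3: 'b' from first, 'h' from second => "bh"
  Position 4: 'e' from first, 'j' from second => "ej"
Result: efdibhbhej

efdibhbhej


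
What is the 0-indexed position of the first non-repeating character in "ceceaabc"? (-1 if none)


Input: ceceaabc
Character frequencies:
  'a': 2
  'b': 1
  'c': 3
  'e': 2
Scanning left to right for freq == 1:
  Position 0 ('c'): freq=3, skip
  Position 1 ('e'): freq=2, skip
  Position 2 ('c'): freq=3, skip
  Position 3 ('e'): freq=2, skip
  Position 4 ('a'): freq=2, skip
  Position 5 ('a'): freq=2, skip
  Position 6 ('b'): unique! => answer = 6

6


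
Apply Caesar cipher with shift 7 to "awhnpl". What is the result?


Caesar cipher: shift "awhnpl" by 7
  'a' (pos 0) + 7 = pos 7 = 'h'
  'w' (pos 22) + 7 = pos 3 = 'd'
  'h' (pos 7) + 7 = pos 14 = 'o'
  'n' (pos 13) + 7 = pos 20 = 'u'
  'p' (pos 15) + 7 = pos 22 = 'w'
  'l' (pos 11) + 7 = pos 18 = 's'
Result: hdouws

hdouws


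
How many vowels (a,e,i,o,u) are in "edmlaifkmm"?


Input: edmlaifkmm
Checking each character:
  'e' at position 0: vowel (running total: 1)
  'd' at position 1: consonant
  'm' at position 2: consonant
  'l' at position 3: consonant
  'a' at position 4: vowel (running total: 2)
  'i' at position 5: vowel (running total: 3)
  'f' at position 6: consonant
  'k' at position 7: consonant
  'm' at position 8: consonant
  'm' at position 9: consonant
Total vowels: 3

3


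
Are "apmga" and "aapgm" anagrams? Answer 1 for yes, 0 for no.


Strings: "apmga", "aapgm"
Sorted first:  aagmp
Sorted second: aagmp
Sorted forms match => anagrams

1


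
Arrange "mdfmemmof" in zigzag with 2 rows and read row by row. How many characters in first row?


Zigzag "mdfmemmof" into 2 rows:
Placing characters:
  'm' => row 0
  'd' => row 1
  'f' => row 0
  'm' => row 1
  'e' => row 0
  'm' => row 1
  'm' => row 0
  'o' => row 1
  'f' => row 0
Rows:
  Row 0: "mfemf"
  Row 1: "dmmo"
First row length: 5

5


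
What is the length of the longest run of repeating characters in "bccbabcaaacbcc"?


Input: "bccbabcaaacbcc"
Scanning for longest run:
  Position 1 ('c'): new char, reset run to 1
  Position 2 ('c'): continues run of 'c', length=2
  Position 3 ('b'): new char, reset run to 1
  Position 4 ('a'): new char, reset run to 1
  Position 5 ('b'): new char, reset run to 1
  Position 6 ('c'): new char, reset run to 1
  Position 7 ('a'): new char, reset run to 1
  Position 8 ('a'): continues run of 'a', length=2
  Position 9 ('a'): continues run of 'a', length=3
  Position 10 ('c'): new char, reset run to 1
  Position 11 ('b'): new char, reset run to 1
  Position 12 ('c'): new char, reset run to 1
  Position 13 ('c'): continues run of 'c', length=2
Longest run: 'a' with length 3

3


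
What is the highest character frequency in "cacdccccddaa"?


Input: cacdccccddaa
Character counts:
  'a': 3
  'c': 6
  'd': 3
Maximum frequency: 6

6


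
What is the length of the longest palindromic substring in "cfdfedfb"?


Input: "cfdfedfb"
Checking substrings for palindromes:
  [1:4] "fdf" (len 3) => palindrome
Longest palindromic substring: "fdf" with length 3

3


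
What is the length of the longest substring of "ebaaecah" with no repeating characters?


Input: "ebaaecah"
Sliding window (track last position of each char):
  Position 0 ('e'): window [0,0] length 1 -- new best
  Position 1 ('b'): window [0,1] length 2 -- new best
  Position 2 ('a'): window [0,2] length 3 -- new best
  Position 3 ('a'): repeat (last at 2), move window start to 3
  Position 3 ('a'): window [3,3] length 1
  Position 4 ('e'): window [3,4] length 2
  Position 5 ('c'): window [3,5] length 3
  Position 6 ('a'): repeat (last at 3), move window start to 4
  Position 6 ('a'): window [4,6] length 3
  Position 7 ('h'): window [4,7] length 4 -- new best
Longest substring with no repeats: "ecah" with length 4

4


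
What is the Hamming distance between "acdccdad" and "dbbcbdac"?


Comparing "acdccdad" and "dbbcbdac" position by position:
  Position 0: 'a' vs 'd' => differ
  Position 1: 'c' vs 'b' => differ
  Position 2: 'd' vs 'b' => differ
  Position 3: 'c' vs 'c' => same
  Position 4: 'c' vs 'b' => differ
  Position 5: 'd' vs 'd' => same
  Position 6: 'a' vs 'a' => same
  Position 7: 'd' vs 'c' => differ
Total differences (Hamming distance): 5

5


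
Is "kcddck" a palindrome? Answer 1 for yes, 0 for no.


Input: kcddck
Reversed: kcddck
  Compare pos 0 ('k') with pos 5 ('k'): match
  Compare pos 1 ('c') with pos 4 ('c'): match
  Compare pos 2 ('d') with pos 3 ('d'): match
Result: palindrome

1


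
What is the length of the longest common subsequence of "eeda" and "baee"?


LCS of "eeda" and "baee"
DP table:
           b    a    e    e
      0    0    0    0    0
  e   0    0    0    1    1
  e   0    0    0    1    2
  d   0    0    0    1    2
  a   0    0    1    1    2
LCS length = dp[4][4] = 2

2


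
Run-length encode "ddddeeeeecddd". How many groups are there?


Input: ddddeeeeecddd
Scanning for consecutive runs:
  Group 1: 'd' x 4 (positions 0-3)
  Group 2: 'e' x 5 (positions 4-8)
  Group 3: 'c' x 1 (positions 9-9)
  Group 4: 'd' x 3 (positions 10-12)
Total groups: 4

4


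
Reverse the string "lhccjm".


Input: lhccjm
Reading characters right to left:
  Position 5: 'm'
  Position 4: 'j'
  Position 3: 'c'
  Position 2: 'c'
  Position 1: 'h'
  Position 0: 'l'
Reversed: mjcchl

mjcchl


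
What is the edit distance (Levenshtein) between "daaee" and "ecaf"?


Computing edit distance: "daaee" -> "ecaf"
DP table:
           e    c    a    f
      0    1    2    3    4
  d   1    1    2    3    4
  a   2    2    2    2    3
  a   3    3    3    2    3
  e   4    3    4    3    3
  e   5    4    4    4    4
Edit distance = dp[5][4] = 4

4


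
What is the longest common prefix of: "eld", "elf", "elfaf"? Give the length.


Words: eld, elf, elfaf
  Position 0: all 'e' => match
  Position 1: all 'l' => match
  Position 2: ('d', 'f', 'f') => mismatch, stop
LCP = "el" (length 2)

2


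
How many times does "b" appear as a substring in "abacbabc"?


Searching for "b" in "abacbabc"
Scanning each position:
  Position 0: "a" => no
  Position 1: "b" => MATCH
  Position 2: "a" => no
  Position 3: "c" => no
  Position 4: "b" => MATCH
  Position 5: "a" => no
  Position 6: "b" => MATCH
  Position 7: "c" => no
Total occurrences: 3

3


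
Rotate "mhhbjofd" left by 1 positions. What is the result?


Input: "mhhbjofd", rotate left by 1
First 1 characters: "m"
Remaining characters: "hhbjofd"
Concatenate remaining + first: "hhbjofd" + "m" = "hhbjofdm"

hhbjofdm


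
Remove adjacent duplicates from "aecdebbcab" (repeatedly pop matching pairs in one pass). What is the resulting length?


Input: aecdebbcab
Stack-based adjacent duplicate removal:
  Read 'a': push. Stack: a
  Read 'e': push. Stack: ae
  Read 'c': push. Stack: aec
  Read 'd': push. Stack: aecd
  Read 'e': push. Stack: aecde
  Read 'b': push. Stack: aecdeb
  Read 'b': matches stack top 'b' => pop. Stack: aecde
  Read 'c': push. Stack: aecdec
  Read 'a': push. Stack: aecdeca
  Read 'b': push. Stack: aecdecab
Final stack: "aecdecab" (length 8)

8


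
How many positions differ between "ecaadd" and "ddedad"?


Comparing "ecaadd" and "ddedad" position by position:
  Position 0: 'e' vs 'd' => DIFFER
  Position 1: 'c' vs 'd' => DIFFER
  Position 2: 'a' vs 'e' => DIFFER
  Position 3: 'a' vs 'd' => DIFFER
  Position 4: 'd' vs 'a' => DIFFER
  Position 5: 'd' vs 'd' => same
Positions that differ: 5

5


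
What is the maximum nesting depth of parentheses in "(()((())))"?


Input: "(()((())))"
Tracking depth:
  Position 0 '(': depth becomes 1
  Position 1 '(': depth becomes 2
  Position 2 ')': depth becomes 1
  Position 3 '(': depth becomes 2
  Position 4 '(': depth becomes 3
  Position 5 '(': depth becomes 4
  Position 6 ')': depth becomes 3
  Position 7 ')': depth becomes 2
  Position 8 ')': depth becomes 1
  Position 9 ')': depth becomes 0
Maximum depth reached: 4

4


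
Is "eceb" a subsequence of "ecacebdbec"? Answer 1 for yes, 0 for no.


Check if "eceb" is a subsequence of "ecacebdbec"
Greedy scan:
  Position 0 ('e'): matches sub[0] = 'e'
  Position 1 ('c'): matches sub[1] = 'c'
  Position 2 ('a'): no match needed
  Position 3 ('c'): no match needed
  Position 4 ('e'): matches sub[2] = 'e'
  Position 5 ('b'): matches sub[3] = 'b'
  Position 6 ('d'): no match needed
  Position 7 ('b'): no match needed
  Position 8 ('e'): no match needed
  Position 9 ('c'): no match needed
All 4 characters matched => is a subsequence

1


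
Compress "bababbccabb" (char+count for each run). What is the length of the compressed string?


Input: bababbccabb
Runs:
  'b' x 1 => "b1"
  'a' x 1 => "a1"
  'b' x 1 => "b1"
  'a' x 1 => "a1"
  'b' x 2 => "b2"
  'c' x 2 => "c2"
  'a' x 1 => "a1"
  'b' x 2 => "b2"
Compressed: "b1a1b1a1b2c2a1b2"
Compressed length: 16

16


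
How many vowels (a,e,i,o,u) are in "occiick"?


Input: occiick
Checking each character:
  'o' at position 0: vowel (running total: 1)
  'c' at position 1: consonant
  'c' at position 2: consonant
  'i' at position 3: vowel (running total: 2)
  'i' at position 4: vowel (running total: 3)
  'c' at position 5: consonant
  'k' at position 6: consonant
Total vowels: 3

3


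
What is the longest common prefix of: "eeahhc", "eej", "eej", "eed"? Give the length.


Words: eeahhc, eej, eej, eed
  Position 0: all 'e' => match
  Position 1: all 'e' => match
  Position 2: ('a', 'j', 'j', 'd') => mismatch, stop
LCP = "ee" (length 2)

2


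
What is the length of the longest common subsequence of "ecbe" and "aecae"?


LCS of "ecbe" and "aecae"
DP table:
           a    e    c    a    e
      0    0    0    0    0    0
  e   0    0    1    1    1    1
  c   0    0    1    2    2    2
  b   0    0    1    2    2    2
  e   0    0    1    2    2    3
LCS length = dp[4][5] = 3

3


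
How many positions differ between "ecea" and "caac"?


Comparing "ecea" and "caac" position by position:
  Position 0: 'e' vs 'c' => DIFFER
  Position 1: 'c' vs 'a' => DIFFER
  Position 2: 'e' vs 'a' => DIFFER
  Position 3: 'a' vs 'c' => DIFFER
Positions that differ: 4

4


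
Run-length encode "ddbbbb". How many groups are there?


Input: ddbbbb
Scanning for consecutive runs:
  Group 1: 'd' x 2 (positions 0-1)
  Group 2: 'b' x 4 (positions 2-5)
Total groups: 2

2


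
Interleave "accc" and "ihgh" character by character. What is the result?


Interleaving "accc" and "ihgh":
  Position 0: 'a' from first, 'i' from second => "ai"
  Position 1: 'c' from first, 'h' from second => "ch"
  Position 2: 'c' from first, 'g' from second => "cg"
  Position 3: 'c' from first, 'h' from second => "ch"
Result: aichcgch

aichcgch


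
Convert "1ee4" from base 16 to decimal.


Input: "1ee4" in base 16
Positional expansion:
  Digit '1' (value 1) x 16^3 = 4096
  Digit 'e' (value 14) x 16^2 = 3584
  Digit 'e' (value 14) x 16^1 = 224
  Digit '4' (value 4) x 16^0 = 4
Sum = 7908

7908


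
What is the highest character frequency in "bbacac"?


Input: bbacac
Character counts:
  'a': 2
  'b': 2
  'c': 2
Maximum frequency: 2

2


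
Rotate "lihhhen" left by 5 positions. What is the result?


Input: "lihhhen", rotate left by 5
First 5 characters: "lihhh"
Remaining characters: "en"
Concatenate remaining + first: "en" + "lihhh" = "enlihhh"

enlihhh


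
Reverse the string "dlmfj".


Input: dlmfj
Reading characters right to left:
  Position 4: 'j'
  Position 3: 'f'
  Position 2: 'm'
  Position 1: 'l'
  Position 0: 'd'
Reversed: jfmld

jfmld


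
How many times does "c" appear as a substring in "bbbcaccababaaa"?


Searching for "c" in "bbbcaccababaaa"
Scanning each position:
  Position 0: "b" => no
  Position 1: "b" => no
  Position 2: "b" => no
  Position 3: "c" => MATCH
  Position 4: "a" => no
  Position 5: "c" => MATCH
  Position 6: "c" => MATCH
  Position 7: "a" => no
  Position 8: "b" => no
  Position 9: "a" => no
  Position 10: "b" => no
  Position 11: "a" => no
  Position 12: "a" => no
  Position 13: "a" => no
Total occurrences: 3

3


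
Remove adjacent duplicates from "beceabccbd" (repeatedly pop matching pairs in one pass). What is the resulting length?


Input: beceabccbd
Stack-based adjacent duplicate removal:
  Read 'b': push. Stack: b
  Read 'e': push. Stack: be
  Read 'c': push. Stack: bec
  Read 'e': push. Stack: bece
  Read 'a': push. Stack: becea
  Read 'b': push. Stack: beceab
  Read 'c': push. Stack: beceabc
  Read 'c': matches stack top 'c' => pop. Stack: beceab
  Read 'b': matches stack top 'b' => pop. Stack: becea
  Read 'd': push. Stack: becead
Final stack: "becead" (length 6)

6


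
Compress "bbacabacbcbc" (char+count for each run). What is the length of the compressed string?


Input: bbacabacbcbc
Runs:
  'b' x 2 => "b2"
  'a' x 1 => "a1"
  'c' x 1 => "c1"
  'a' x 1 => "a1"
  'b' x 1 => "b1"
  'a' x 1 => "a1"
  'c' x 1 => "c1"
  'b' x 1 => "b1"
  'c' x 1 => "c1"
  'b' x 1 => "b1"
  'c' x 1 => "c1"
Compressed: "b2a1c1a1b1a1c1b1c1b1c1"
Compressed length: 22

22


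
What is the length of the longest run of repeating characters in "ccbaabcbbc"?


Input: "ccbaabcbbc"
Scanning for longest run:
  Position 1 ('c'): continues run of 'c', length=2
  Position 2 ('b'): new char, reset run to 1
  Position 3 ('a'): new char, reset run to 1
  Position 4 ('a'): continues run of 'a', length=2
  Position 5 ('b'): new char, reset run to 1
  Position 6 ('c'): new char, reset run to 1
  Position 7 ('b'): new char, reset run to 1
  Position 8 ('b'): continues run of 'b', length=2
  Position 9 ('c'): new char, reset run to 1
Longest run: 'c' with length 2

2


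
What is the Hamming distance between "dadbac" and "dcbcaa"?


Comparing "dadbac" and "dcbcaa" position by position:
  Position 0: 'd' vs 'd' => same
  Position 1: 'a' vs 'c' => differ
  Position 2: 'd' vs 'b' => differ
  Position 3: 'b' vs 'c' => differ
  Position 4: 'a' vs 'a' => same
  Position 5: 'c' vs 'a' => differ
Total differences (Hamming distance): 4

4


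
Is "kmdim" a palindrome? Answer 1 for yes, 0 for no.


Input: kmdim
Reversed: midmk
  Compare pos 0 ('k') with pos 4 ('m'): MISMATCH
  Compare pos 1 ('m') with pos 3 ('i'): MISMATCH
Result: not a palindrome

0


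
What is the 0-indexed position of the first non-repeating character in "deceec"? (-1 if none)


Input: deceec
Character frequencies:
  'c': 2
  'd': 1
  'e': 3
Scanning left to right for freq == 1:
  Position 0 ('d'): unique! => answer = 0

0


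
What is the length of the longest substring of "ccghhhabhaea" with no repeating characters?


Input: "ccghhhabhaea"
Sliding window (track last position of each char):
  Position 0 ('c'): window [0,0] length 1 -- new best
  Position 1 ('c'): repeat (last at 0), move window start to 1
  Position 1 ('c'): window [1,1] length 1
  Position 2 ('g'): window [1,2] length 2 -- new best
  Position 3 ('h'): window [1,3] length 3 -- new best
  Position 4 ('h'): repeat (last at 3), move window start to 4
  Position 4 ('h'): window [4,4] length 1
  Position 5 ('h'): repeat (last at 4), move window start to 5
  Position 5 ('h'): window [5,5] length 1
  Position 6 ('a'): window [5,6] length 2
  Position 7 ('b'): window [5,7] length 3
  Position 8 ('h'): repeat (last at 5), move window start to 6
  Position 8 ('h'): window [6,8] length 3
  Position 9 ('a'): repeat (last at 6), move window start to 7
  Position 9 ('a'): window [7,9] length 3
  Position 10 ('e'): window [7,10] length 4 -- new best
  Position 11 ('a'): repeat (last at 9), move window start to 10
  Position 11 ('a'): window [10,11] length 2
Longest substring with no repeats: "bhae" with length 4

4
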